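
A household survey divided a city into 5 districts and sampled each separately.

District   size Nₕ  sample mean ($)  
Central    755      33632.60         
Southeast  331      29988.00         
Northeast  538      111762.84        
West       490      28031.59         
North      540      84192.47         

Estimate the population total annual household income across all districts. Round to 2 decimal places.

154646461.82

Central: 755·33632.60 = 25392613
Southeast: 331·29988.00 = 9926028
Northeast: 538·111762.84 = 60128407.92
West: 490·28031.59 = 13735479.1
North: 540·84192.47 = 45463933.8
τ̂ = Σ Nₕx̄ₕ = 154646461.82.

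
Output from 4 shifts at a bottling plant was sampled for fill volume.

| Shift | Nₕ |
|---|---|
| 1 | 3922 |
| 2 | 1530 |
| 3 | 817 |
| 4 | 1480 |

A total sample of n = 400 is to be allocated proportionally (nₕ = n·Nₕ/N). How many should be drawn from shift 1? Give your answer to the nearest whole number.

202

Share of shift 1 = 3922/7749 = 0.50613.
Allocate 400 × 0.50613 = 202.452... → 202.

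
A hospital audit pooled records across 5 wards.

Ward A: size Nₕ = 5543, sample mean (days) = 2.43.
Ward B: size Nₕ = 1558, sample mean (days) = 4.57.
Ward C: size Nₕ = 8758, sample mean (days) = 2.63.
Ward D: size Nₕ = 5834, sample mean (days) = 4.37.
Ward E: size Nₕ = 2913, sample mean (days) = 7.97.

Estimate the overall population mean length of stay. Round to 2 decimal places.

N = 5543 + 1558 + 8758 + 5834 + 2913 = 24606.
Weight each subgroup mean by Nₕ/N and sum.
Σ Nₕx̄ₕ = 5543·2.43 + 1558·4.57 + 8758·2.63 + 5834·4.37 + 2913·7.97 = 13469.49 + 7120.06 + 23033.54 + 25494.58 + 23216.61 = 92334.28.
Divide by N: 92334.28 / 24606 = 3.7525... → 3.75.

3.75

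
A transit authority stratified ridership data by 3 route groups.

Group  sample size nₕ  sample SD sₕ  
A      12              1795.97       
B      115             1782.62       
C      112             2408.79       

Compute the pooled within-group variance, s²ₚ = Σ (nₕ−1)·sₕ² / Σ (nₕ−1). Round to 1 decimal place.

Degrees of freedom: 11 + 114 + 111 = 236.
Σ(nₕ−1)sₕ² = 11·3225508.2409 + 114·3177734.0644 + 111·5802269.2641 = 1041794162.3066.
s²ₚ = 1041794162.3066 / 236 = 4414382.044... → 4414382.0.

4414382.0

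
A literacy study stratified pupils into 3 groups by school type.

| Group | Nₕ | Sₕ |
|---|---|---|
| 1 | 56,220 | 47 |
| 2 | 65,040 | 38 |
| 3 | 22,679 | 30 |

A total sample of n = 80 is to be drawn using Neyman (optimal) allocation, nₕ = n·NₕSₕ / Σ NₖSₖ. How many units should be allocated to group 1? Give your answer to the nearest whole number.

36

1: NₕSₕ = 56220·47 = 2642340
2: NₕSₕ = 65040·38 = 2471520
3: NₕSₕ = 22679·30 = 680370
Σ NₕSₕ = 5794230.
n_1 = 80·2642340/5794230 = 36.482... → 36.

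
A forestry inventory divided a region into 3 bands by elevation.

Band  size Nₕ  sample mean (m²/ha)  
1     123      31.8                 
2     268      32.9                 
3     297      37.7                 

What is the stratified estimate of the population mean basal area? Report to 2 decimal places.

34.78

N = 123 + 268 + 297 = 688.
Overall mean = Σ (Nₕ/N)·x̄ₕ — weight by population share, not a simple average.
Σ Nₕx̄ₕ = 123·31.8 + 268·32.9 + 297·37.7 = 3911.4 + 8817.2 + 11196.9 = 23925.5.
Divide by N: 23925.5 / 688 = 34.7754... → 34.78.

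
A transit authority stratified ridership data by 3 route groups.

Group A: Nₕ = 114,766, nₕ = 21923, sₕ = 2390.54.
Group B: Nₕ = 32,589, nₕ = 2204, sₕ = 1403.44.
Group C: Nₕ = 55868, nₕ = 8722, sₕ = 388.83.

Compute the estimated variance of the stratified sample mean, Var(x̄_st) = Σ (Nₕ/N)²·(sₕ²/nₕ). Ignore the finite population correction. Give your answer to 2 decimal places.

107.42

N = 203223; Wₕ = Nₕ/N.
group A: (114766/203223)²·2390.54²/21923 = 83.13288
group B: (32589/203223)²·1403.44²/2204 = 22.98119
group C: (55868/203223)²·388.83²/8722 = 1.31004
Sum = 107.42410 → 107.42.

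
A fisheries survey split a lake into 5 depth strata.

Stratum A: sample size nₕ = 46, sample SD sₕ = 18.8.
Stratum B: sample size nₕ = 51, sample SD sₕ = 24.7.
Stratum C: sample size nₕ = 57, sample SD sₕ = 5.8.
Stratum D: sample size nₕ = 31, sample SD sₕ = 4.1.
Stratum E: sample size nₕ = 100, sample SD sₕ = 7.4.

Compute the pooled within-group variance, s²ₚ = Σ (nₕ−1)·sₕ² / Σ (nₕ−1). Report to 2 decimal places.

193.64

Degrees of freedom: 45 + 50 + 56 + 30 + 99 = 280.
Σ(nₕ−1)sₕ² = 45·353.44 + 50·610.09 + 56·33.64 + 30·16.81 + 99·54.76 = 54218.68.
s²ₚ = 54218.68 / 280 = 193.6381... → 193.64.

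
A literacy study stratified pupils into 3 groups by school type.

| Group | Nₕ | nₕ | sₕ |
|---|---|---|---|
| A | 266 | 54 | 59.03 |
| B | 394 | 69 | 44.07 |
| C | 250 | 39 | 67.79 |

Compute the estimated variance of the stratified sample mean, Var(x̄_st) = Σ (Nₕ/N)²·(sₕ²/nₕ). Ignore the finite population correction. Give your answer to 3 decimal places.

N = 910. Term for each stratum: Wₕ²sₕ²/nₕ.
Var(x̄_st) = 5.513562 + 5.276509 + 8.893319 = 19.683391 → 19.683.

19.683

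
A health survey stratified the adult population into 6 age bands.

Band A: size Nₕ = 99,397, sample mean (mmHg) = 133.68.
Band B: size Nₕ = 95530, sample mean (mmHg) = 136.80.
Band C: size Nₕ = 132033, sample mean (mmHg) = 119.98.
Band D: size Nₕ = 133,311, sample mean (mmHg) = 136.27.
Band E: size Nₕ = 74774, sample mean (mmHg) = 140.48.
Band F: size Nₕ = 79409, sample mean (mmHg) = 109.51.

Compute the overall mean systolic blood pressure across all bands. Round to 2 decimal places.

N = 99397 + 95530 + 132033 + 133311 + 74774 + 79409 = 614454.
Weight each subgroup mean by Nₕ/N and sum.
Σ Nₕx̄ₕ = 99397·133.68 + 95530·136.80 + 132033·119.98 + 133311·136.27 + 74774·140.48 + 79409·109.51 = 13287390.96 + 13068504 + 15841319.34 + 18166289.97 + 10504251.52 + 8696079.59 = 79563835.38.
Divide by N: 79563835.38 / 614454 = 129.4870... → 129.49.

129.49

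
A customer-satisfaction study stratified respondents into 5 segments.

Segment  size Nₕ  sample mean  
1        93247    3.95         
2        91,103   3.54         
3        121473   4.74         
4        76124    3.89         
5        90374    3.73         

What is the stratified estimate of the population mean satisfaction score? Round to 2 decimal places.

4.02

N = 93247 + 91103 + 121473 + 76124 + 90374 = 472321.
Overall mean = Σ (Nₕ/N)·x̄ₕ — weight by population share, not a simple average.
Σ Nₕx̄ₕ = 93247·3.95 + 91103·3.54 + 121473·4.74 + 76124·3.89 + 90374·3.73 = 368325.65 + 322504.62 + 575782.02 + 296122.36 + 337095.02 = 1899829.67.
Divide by N: 1899829.67 / 472321 = 4.0223... → 4.02.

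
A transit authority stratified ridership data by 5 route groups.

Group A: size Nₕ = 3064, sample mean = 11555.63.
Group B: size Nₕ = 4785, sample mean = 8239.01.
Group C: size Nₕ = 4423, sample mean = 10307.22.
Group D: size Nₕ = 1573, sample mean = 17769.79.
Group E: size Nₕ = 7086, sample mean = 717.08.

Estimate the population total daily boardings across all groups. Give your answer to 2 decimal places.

153452055.78

Population total = Σ Nₕ·x̄ₕ (each stratum's size times its mean).
3064·11555.63 + 4785·8239.01 + 4423·10307.22 + 1573·17769.79 + 7086·717.08 = 35406450.32 + 39423662.85 + 45588834.06 + 27951879.67 + 5081228.88 = 153452055.78.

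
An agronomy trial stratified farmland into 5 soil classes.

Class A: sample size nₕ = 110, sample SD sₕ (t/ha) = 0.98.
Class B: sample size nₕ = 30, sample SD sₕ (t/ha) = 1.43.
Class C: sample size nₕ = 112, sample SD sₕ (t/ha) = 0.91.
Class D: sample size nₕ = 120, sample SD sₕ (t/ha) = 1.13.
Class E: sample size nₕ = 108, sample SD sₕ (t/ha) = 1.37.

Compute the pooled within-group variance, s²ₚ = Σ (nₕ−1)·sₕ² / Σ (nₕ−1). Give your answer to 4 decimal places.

Degrees of freedom: 109 + 29 + 111 + 119 + 107 = 475.
Σ(nₕ−1)sₕ² = 109·0.9604 + 29·2.0449 + 111·0.8281 + 119·1.2769 + 107·1.8769 = 608.6842.
s²ₚ = 608.6842 / 475 = 1.281440... → 1.2814.

1.2814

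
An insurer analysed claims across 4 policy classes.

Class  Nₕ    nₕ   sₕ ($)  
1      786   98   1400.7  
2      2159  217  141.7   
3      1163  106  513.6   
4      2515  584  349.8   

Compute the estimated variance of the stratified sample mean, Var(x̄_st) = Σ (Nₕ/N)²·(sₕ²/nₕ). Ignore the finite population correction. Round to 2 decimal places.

N = 6623; Wₕ = Nₕ/N.
class 1: (786/6623)²·1400.7²/98 = 281.96796
class 2: (2159/6623)²·141.7²/217 = 9.83277
class 3: (1163/6623)²·513.6²/106 = 76.73510
class 4: (2515/6623)²·349.8²/584 = 30.21296
Sum = 398.74879 → 398.75.

398.75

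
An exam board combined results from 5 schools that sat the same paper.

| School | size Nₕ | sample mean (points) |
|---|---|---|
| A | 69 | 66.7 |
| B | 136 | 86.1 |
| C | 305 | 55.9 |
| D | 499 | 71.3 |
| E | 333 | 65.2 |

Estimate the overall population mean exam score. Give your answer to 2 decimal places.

67.55

x̄_st = (Σ Nₕx̄ₕ) / (Σ Nₕ) = (69·66.7 + 136·86.1 + 305·55.9 + 499·71.3 + 333·65.2) / 1342
= 90651.7 / 1342 = 67.5497... → 67.55.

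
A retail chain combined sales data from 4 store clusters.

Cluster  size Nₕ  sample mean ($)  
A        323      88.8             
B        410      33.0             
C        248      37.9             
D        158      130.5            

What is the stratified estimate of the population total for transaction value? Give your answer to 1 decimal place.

72230.6

A: 323·88.8 = 28682.4
B: 410·33.0 = 13530
C: 248·37.9 = 9399.2
D: 158·130.5 = 20619
τ̂ = Σ Nₕx̄ₕ = 72230.6.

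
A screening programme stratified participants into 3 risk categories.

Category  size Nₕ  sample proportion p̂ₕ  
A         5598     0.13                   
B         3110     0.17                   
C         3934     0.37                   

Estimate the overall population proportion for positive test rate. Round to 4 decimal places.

0.2145

N = 5598 + 3110 + 3934 = 12642.
Overall proportion = Σ (Nₕ/N)·p̂ₕ.
Σ Nₕp̂ₕ = 727.74 + 528.7 + 1455.58 = 2712.02.
2712.02 / 12642 = 0.214525... → 0.2145.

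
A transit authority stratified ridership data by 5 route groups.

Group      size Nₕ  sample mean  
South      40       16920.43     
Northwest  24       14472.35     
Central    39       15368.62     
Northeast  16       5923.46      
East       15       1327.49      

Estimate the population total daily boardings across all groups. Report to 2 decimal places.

1738217.49

Estimate total by summing Nₕ·x̄ₕ over strata.
40·16920.43 + 24·14472.35 + 39·15368.62 + 16·5923.46 + 15·1327.49 = 676817.2 + 347336.4 + 599376.18 + 94775.36 + 19912.35 = 1738217.49.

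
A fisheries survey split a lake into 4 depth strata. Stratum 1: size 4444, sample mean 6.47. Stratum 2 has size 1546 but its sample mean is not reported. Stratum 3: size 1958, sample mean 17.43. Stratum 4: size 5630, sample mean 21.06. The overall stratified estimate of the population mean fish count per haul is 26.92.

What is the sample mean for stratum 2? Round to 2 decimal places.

119.06

N = 4444 + 1546 + 1958 + 5630 = 13578.
Overall total = μ·N = 26.92·13578 = 365519.76.
Subtract the known strata: 4444·6.47 + 1958·17.43 + 5630·21.06 = 181448.42.
Remaining total for stratum 2: 365519.76 − 181448.42 = 184071.34.
Divide by its size: 184071.34 / 1546 = 119.0630... → 119.06.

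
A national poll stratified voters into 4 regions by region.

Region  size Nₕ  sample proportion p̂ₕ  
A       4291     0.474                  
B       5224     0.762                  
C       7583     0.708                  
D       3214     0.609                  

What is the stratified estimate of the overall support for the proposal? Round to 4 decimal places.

0.6568

Wₕ = Nₕ/N with N = 20312: 0.2113, 0.2572, 0.3733, 0.1582.
p̂_st = 0.2113·0.474 + 0.2572·0.762 + 0.3733·0.708 + 0.1582·0.609 ≈ 0.656790... → 0.6568.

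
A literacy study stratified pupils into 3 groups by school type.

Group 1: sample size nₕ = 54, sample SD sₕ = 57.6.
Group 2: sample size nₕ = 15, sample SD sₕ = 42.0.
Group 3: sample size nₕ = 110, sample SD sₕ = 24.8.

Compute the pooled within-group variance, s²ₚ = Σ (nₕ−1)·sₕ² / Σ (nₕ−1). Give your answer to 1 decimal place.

1520.3

1: (54−1)·57.6² = 53·3317.76 = 175841.28
2: (15−1)·42.0² = 14·1764 = 24696
3: (110−1)·24.8² = 109·615.04 = 67039.36
Numerator = 267576.64; denominator = Σ(nₕ−1) = 176.
s²ₚ = 267576.64/176 = 1520.322... → 1520.3.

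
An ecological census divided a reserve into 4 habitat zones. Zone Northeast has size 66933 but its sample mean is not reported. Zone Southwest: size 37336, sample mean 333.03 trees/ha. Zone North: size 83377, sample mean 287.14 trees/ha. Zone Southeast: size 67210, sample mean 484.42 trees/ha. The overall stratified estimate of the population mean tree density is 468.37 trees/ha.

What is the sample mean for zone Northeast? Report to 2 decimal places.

Σ Nₕx̄ₕ = N·μ, so 66933·x̄_Northeast = 254856·468.37 − (37336·333.03 + 83377·287.14 + 67210·484.42).
= 119366904.72 − 68932748.06 = 50434156.66.
x̄_Northeast = 50434156.66 / 66933 = 753.5021... → 753.50.

753.50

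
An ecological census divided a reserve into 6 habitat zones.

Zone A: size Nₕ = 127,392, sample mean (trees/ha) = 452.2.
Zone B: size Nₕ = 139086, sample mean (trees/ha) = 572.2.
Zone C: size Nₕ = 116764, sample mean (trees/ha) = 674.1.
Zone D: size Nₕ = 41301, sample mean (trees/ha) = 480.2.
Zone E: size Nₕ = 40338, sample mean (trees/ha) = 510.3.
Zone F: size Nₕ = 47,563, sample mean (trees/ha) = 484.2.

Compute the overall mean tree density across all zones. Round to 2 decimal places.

545.13

N = 127392 + 139086 + 116764 + 41301 + 40338 + 47563 = 512444.
Weight each subgroup mean by Nₕ/N and sum.
Σ Nₕx̄ₕ = 127392·452.2 + 139086·572.2 + 116764·674.1 + 41301·480.2 + 40338·510.3 + 47563·484.2 = 57606662.4 + 79585009.2 + 78710612.4 + 19832740.2 + 20584481.4 + 23030004.6 = 279349510.2.
Divide by N: 279349510.2 / 512444 = 545.1318... → 545.13.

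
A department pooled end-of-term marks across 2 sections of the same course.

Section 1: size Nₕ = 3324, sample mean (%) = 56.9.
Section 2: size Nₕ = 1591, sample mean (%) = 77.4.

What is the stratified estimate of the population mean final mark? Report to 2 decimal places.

63.54

N = 4915; weights Wₕ = Nₕ/N = (0.6763, 0.3237).
x̄_st = Σ Wₕ·x̄ₕ = 0.6763·56.9 + 0.3237·77.4 ≈ 63.5359...
→ 63.54.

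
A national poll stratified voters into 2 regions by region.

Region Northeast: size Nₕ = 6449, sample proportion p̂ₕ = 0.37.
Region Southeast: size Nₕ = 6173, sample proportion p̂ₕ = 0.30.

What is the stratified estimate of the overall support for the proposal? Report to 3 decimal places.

0.336

Wₕ = Nₕ/N with N = 12622: 0.5109, 0.4891.
p̂_st = 0.5109·0.37 + 0.4891·0.30 ≈ 0.33577... → 0.336.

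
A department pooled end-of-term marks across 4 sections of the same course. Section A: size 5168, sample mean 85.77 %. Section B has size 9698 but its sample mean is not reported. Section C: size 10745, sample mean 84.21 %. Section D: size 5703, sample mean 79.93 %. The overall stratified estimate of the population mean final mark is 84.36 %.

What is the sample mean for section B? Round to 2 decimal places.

Σ Nₕx̄ₕ = N·μ, so 9698·x̄_B = 31314·84.36 − (5168·85.77 + 10745·84.21 + 5703·79.93).
= 2641649.04 − 1803936.6 = 837712.44.
x̄_B = 837712.44 / 9698 = 86.3799... → 86.38.

86.38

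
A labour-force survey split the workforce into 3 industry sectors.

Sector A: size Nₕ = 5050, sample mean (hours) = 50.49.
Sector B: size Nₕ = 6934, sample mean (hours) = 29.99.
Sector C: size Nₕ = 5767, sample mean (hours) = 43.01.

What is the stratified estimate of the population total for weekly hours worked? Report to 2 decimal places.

710963.83

A: 5050·50.49 = 254974.5
B: 6934·29.99 = 207950.66
C: 5767·43.01 = 248038.67
τ̂ = Σ Nₕx̄ₕ = 710963.83.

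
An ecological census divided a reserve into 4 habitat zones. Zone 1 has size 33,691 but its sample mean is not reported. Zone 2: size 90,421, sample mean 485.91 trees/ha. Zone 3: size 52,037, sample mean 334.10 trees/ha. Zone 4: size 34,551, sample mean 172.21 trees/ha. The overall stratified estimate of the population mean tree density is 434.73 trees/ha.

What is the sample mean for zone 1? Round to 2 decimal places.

Σ Nₕx̄ₕ = N·μ, so 33691·x̄_1 = 210700·434.73 − (90421·485.91 + 52037·334.10 + 34551·172.21).
= 91597611 − 67272057.52 = 24325553.48.
x̄_1 = 24325553.48 / 33691 = 722.0193... → 722.02.

722.02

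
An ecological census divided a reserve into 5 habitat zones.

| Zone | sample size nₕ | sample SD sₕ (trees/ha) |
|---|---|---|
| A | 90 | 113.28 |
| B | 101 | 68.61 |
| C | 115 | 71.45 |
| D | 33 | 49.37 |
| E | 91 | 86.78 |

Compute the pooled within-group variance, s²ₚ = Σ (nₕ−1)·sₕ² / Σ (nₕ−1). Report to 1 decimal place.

Degrees of freedom: 89 + 100 + 114 + 32 + 90 = 425.
Σ(nₕ−1)sₕ² = 89·12832.3584 + 100·4707.3321 + 114·5105.1025 + 32·2437.3969 + 90·7530.7684 = 2950560.6494.
s²ₚ = 2950560.6494 / 425 = 6942.496... → 6942.5.

6942.5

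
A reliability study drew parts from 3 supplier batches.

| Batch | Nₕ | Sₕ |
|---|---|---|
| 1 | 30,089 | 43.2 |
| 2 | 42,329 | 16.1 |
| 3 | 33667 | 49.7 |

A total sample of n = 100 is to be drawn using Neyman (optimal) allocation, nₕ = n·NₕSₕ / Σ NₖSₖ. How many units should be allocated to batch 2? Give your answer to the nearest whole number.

Σ NₕSₕ = 30089·43.2 + 42329·16.1 + 33667·49.7 = 3654591.6.
Share for 2: 681496.9/3654591.6 = 0.18648.
n_2 = 100 × 0.18648 = 18.648... → 19.

19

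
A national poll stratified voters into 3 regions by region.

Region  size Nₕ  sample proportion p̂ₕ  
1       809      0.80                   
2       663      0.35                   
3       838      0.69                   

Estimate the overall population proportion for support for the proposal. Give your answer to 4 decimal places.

N = 809 + 663 + 838 = 2310.
Overall proportion = Σ (Nₕ/N)·p̂ₕ.
Σ Nₕp̂ₕ = 647.2 + 232.05 + 578.22 = 1457.47.
1457.47 / 2310 = 0.630939... → 0.6309.

0.6309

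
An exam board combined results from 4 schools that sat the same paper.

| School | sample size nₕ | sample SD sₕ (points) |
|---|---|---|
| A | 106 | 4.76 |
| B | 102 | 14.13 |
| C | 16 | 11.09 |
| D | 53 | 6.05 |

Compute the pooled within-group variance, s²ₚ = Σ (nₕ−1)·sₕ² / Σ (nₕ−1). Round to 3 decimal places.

96.310

Degrees of freedom: 105 + 101 + 15 + 52 = 273.
Σ(nₕ−1)sₕ² = 105·22.6576 + 101·199.6569 + 15·122.9881 + 52·36.6025 = 26292.5464.
s²ₚ = 26292.5464 / 273 = 96.30969... → 96.310.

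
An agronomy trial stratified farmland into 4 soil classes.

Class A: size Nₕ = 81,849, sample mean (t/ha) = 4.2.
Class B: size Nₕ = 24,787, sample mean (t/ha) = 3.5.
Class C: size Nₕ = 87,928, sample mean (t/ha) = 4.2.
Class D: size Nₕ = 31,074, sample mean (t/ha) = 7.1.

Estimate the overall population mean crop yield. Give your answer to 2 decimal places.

N = 225638; weights Wₕ = Nₕ/N = (0.3627, 0.1099, 0.3897, 0.1377).
x̄_st = Σ Wₕ·x̄ₕ = 0.3627·4.2 + 0.1099·3.5 + 0.3897·4.2 + 0.1377·7.1 ≈ 4.5225...
→ 4.52.

4.52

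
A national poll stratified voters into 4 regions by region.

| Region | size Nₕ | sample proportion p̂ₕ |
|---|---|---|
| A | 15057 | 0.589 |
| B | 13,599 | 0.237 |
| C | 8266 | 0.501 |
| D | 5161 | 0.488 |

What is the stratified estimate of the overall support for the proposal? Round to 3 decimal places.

Wₕ = Nₕ/N with N = 42083: 0.3578, 0.3231, 0.1964, 0.1226.
p̂_st = 0.3578·0.589 + 0.3231·0.237 + 0.1964·0.501 + 0.1226·0.488 ≈ 0.44558... → 0.446.

0.446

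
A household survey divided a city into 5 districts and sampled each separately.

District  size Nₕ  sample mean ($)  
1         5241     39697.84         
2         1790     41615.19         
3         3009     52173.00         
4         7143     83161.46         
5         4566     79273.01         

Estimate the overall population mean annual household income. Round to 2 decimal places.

x̄_st = (Σ Nₕx̄ₕ) / (Σ Nₕ) = (5241·39697.84 + 1790·41615.19 + 3009·52173.00 + 7143·83161.46 + 4566·79273.01) / 21749
= 1395518998.98 / 21749 = 64164.7432... → 64164.74.

64164.74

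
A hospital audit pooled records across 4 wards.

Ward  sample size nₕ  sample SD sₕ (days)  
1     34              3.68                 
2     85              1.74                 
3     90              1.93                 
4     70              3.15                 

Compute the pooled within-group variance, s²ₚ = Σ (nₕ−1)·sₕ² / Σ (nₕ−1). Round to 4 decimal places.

6.2450

Degrees of freedom: 33 + 84 + 89 + 69 = 275.
Σ(nₕ−1)sₕ² = 33·13.5424 + 84·3.0276 + 89·3.7249 + 69·9.9225 = 1717.3862.
s²ₚ = 1717.3862 / 275 = 6.245041... → 6.2450.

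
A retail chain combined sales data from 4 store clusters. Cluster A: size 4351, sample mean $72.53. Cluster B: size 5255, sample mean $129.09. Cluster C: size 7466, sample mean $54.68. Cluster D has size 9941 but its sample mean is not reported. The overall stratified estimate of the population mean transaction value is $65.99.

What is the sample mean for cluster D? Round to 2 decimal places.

N = 4351 + 5255 + 7466 + 9941 = 27013.
Overall total = μ·N = 65.99·27013 = 1782587.87.
Subtract the known strata: 4351·72.53 + 5255·129.09 + 7466·54.68 = 1402186.86.
Remaining total for cluster D: 1782587.87 − 1402186.86 = 380401.01.
Divide by its size: 380401.01 / 9941 = 38.2659... → 38.27.

38.27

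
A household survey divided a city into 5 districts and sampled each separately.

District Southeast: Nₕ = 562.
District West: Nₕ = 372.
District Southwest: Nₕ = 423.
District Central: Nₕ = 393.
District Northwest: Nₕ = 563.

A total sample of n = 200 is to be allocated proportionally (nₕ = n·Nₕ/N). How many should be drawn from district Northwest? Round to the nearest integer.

49

N = 562 + 372 + 423 + 393 + 563 = 2313.
n_Northwest = 200·563/2313 = 48.681... → 49.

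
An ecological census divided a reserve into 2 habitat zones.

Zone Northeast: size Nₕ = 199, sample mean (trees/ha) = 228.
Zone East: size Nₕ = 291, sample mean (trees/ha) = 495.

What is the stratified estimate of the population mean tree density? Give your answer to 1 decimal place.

386.6

x̄_st = (Σ Nₕx̄ₕ) / (Σ Nₕ) = (199·228 + 291·495) / 490
= 189417 / 490 = 386.565... → 386.6.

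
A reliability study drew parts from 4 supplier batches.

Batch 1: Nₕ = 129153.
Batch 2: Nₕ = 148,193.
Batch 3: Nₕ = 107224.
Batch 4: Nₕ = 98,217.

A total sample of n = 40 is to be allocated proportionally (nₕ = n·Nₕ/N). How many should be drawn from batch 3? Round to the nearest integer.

9

N = 129153 + 148193 + 107224 + 98217 = 482787.
n_3 = 40·107224/482787 = 8.884... → 9.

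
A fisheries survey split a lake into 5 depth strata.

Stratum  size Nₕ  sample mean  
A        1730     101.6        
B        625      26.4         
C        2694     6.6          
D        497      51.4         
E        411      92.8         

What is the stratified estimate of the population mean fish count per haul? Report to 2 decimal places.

45.95

x̄_st = (Σ Nₕx̄ₕ) / (Σ Nₕ) = (1730·101.6 + 625·26.4 + 2694·6.6 + 497·51.4 + 411·92.8) / 5957
= 273735 / 5957 = 45.9518... → 45.95.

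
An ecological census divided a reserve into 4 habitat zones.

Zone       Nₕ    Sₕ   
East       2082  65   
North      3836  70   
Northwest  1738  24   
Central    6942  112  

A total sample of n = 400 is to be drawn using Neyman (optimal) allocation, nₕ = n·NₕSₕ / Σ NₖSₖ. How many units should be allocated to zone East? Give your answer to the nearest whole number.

44

Σ NₕSₕ = 2082·65 + 3836·70 + 1738·24 + 6942·112 = 1223066.
Share for East: 135330/1223066 = 0.11065.
n_East = 400 × 0.11065 = 44.259... → 44.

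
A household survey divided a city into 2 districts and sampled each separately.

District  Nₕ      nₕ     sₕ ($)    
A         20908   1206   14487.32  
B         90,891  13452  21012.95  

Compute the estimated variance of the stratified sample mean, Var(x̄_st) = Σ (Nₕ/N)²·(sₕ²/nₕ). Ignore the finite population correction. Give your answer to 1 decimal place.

N = 111799. Term for each stratum: Wₕ²sₕ²/nₕ.
Var(x̄_st) = 6086.6446 + 21694.6736 = 27781.3182 → 27781.3.

27781.3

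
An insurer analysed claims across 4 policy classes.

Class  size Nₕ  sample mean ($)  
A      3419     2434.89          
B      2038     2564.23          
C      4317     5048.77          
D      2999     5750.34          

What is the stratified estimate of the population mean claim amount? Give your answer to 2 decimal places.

N = 12773; weights Wₕ = Nₕ/N = (0.2677, 0.1596, 0.3380, 0.2348).
x̄_st = Σ Wₕ·x̄ₕ = 0.2677·2434.89 + 0.1596·2564.23 + 0.3380·5048.77 + 0.2348·5750.34 ≈ 4117.4039...
→ 4117.40.

4117.40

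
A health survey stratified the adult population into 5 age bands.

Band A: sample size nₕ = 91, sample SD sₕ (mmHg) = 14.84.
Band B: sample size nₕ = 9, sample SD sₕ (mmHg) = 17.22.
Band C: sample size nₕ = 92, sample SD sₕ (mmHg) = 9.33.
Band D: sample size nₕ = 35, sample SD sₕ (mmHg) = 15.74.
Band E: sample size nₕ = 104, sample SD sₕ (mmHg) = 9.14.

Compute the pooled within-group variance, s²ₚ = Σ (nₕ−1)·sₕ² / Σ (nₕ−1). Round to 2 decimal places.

144.61

Degrees of freedom: 90 + 8 + 91 + 34 + 103 = 326.
Σ(nₕ−1)sₕ² = 90·220.2256 + 8·296.5284 + 91·87.0489 + 34·247.7476 + 103·83.5396 = 47141.9783.
s²ₚ = 47141.9783 / 326 = 144.6073... → 144.61.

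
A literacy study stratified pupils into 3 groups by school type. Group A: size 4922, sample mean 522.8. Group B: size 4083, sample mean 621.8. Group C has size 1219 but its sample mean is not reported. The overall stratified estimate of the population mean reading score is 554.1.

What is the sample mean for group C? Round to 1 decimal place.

N = 4922 + 4083 + 1219 = 10224.
Overall total = μ·N = 554.1·10224 = 5665118.4.
Subtract the known strata: 4922·522.8 + 4083·621.8 = 5112031.
Remaining total for group C: 5665118.4 − 5112031 = 553087.4.
Divide by its size: 553087.4 / 1219 = 453.722... → 453.7.

453.7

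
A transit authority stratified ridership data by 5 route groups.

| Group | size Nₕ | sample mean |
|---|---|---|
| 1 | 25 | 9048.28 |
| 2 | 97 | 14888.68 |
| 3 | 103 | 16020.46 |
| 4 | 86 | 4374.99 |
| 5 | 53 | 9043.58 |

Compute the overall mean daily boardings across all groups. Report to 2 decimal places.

11472.73

x̄_st = (Σ Nₕx̄ₕ) / (Σ Nₕ) = (25·9048.28 + 97·14888.68 + 103·16020.46 + 86·4374.99 + 53·9043.58) / 364
= 4176075.22 / 364 = 11472.7341... → 11472.73.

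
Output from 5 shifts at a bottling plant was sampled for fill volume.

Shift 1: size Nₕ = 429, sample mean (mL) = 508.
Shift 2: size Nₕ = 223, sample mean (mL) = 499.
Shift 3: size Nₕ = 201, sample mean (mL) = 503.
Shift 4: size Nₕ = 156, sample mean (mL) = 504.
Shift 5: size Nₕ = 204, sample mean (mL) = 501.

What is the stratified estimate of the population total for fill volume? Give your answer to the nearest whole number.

611140

1: 429·508 = 217932
2: 223·499 = 111277
3: 201·503 = 101103
4: 156·504 = 78624
5: 204·501 = 102204
τ̂ = Σ Nₕx̄ₕ = 611140.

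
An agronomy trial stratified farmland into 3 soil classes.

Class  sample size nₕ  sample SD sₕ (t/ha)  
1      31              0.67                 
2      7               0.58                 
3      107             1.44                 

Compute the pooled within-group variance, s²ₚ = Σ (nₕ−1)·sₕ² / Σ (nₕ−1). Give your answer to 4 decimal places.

1.6570

1: (31−1)·0.67² = 30·0.4489 = 13.467
2: (7−1)·0.58² = 6·0.3364 = 2.0184
3: (107−1)·1.44² = 106·2.0736 = 219.8016
Numerator = 235.287; denominator = Σ(nₕ−1) = 142.
s²ₚ = 235.287/142 = 1.656951... → 1.6570.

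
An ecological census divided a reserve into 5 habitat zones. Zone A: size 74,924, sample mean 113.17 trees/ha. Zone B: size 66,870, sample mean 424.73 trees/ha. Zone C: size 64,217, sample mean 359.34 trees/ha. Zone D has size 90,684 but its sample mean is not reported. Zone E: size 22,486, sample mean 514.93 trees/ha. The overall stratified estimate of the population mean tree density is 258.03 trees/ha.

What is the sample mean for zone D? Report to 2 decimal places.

119.35

N = 74924 + 66870 + 64217 + 90684 + 22486 = 319181.
Overall total = μ·N = 258.03·319181 = 82358273.43.
Subtract the known strata: 74924·113.17 + 66870·424.73 + 64217·359.34 + 22486·514.93 = 71535296.94.
Remaining total for zone D: 82358273.43 − 71535296.94 = 10822976.49.
Divide by its size: 10822976.49 / 90684 = 119.3482... → 119.35.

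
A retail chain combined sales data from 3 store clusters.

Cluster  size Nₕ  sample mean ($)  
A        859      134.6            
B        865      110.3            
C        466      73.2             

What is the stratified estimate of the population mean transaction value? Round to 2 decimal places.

N = 859 + 865 + 466 = 2190.
The stratified mean weights each stratum mean by its population share Nₕ/N.
Σ Nₕx̄ₕ = 859·134.6 + 865·110.3 + 466·73.2 = 115621.4 + 95409.5 + 34111.2 = 245142.1.
Divide by N: 245142.1 / 2190 = 111.9370... → 111.94.

111.94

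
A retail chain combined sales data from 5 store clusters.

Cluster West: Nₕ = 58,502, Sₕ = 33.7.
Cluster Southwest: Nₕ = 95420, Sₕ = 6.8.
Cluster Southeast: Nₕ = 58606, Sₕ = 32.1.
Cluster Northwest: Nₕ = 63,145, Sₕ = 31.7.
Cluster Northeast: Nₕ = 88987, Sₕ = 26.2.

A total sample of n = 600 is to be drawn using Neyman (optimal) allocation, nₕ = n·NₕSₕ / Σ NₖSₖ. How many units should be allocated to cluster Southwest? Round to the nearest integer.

West: NₕSₕ = 58502·33.7 = 1971517.4
Southwest: NₕSₕ = 95420·6.8 = 648856
Southeast: NₕSₕ = 58606·32.1 = 1881252.6
Northwest: NₕSₕ = 63145·31.7 = 2001696.5
Northeast: NₕSₕ = 88987·26.2 = 2331459.4
Σ NₕSₕ = 8834781.9.
n_Southwest = 600·648856/8834781.9 = 44.066... → 44.

44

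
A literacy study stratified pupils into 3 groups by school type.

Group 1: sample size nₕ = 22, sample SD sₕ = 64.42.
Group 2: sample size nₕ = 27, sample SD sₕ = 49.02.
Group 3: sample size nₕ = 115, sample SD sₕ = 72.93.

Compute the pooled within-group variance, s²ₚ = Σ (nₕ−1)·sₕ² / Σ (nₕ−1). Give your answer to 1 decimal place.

4695.4

Degrees of freedom: 21 + 26 + 114 = 161.
Σ(nₕ−1)sₕ² = 21·4149.9364 + 26·2402.9604 + 114·5318.7849 = 755967.1134.
s²ₚ = 755967.1134 / 161 = 4695.448... → 4695.4.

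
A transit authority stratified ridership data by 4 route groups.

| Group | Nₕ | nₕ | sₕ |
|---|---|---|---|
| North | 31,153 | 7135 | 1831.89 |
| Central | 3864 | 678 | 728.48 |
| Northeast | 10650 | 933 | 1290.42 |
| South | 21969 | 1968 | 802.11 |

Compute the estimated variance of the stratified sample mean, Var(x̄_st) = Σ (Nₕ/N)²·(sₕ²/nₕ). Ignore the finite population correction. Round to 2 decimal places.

N = 67636. Term for each stratum: Wₕ²sₕ²/nₕ.
Var(x̄_st) = 99.78120 + 2.55461 + 44.25108 + 34.49114 = 181.07803 → 181.08.

181.08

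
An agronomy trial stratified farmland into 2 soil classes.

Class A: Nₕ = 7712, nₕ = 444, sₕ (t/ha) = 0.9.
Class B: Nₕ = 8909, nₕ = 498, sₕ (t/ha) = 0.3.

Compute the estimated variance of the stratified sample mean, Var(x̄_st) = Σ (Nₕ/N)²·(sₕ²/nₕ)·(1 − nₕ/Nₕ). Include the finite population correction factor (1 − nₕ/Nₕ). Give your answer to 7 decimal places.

0.0004192

N = 16621. Term for each stratum: Wₕ²sₕ²/nₕ·(1−nₕ/Nₕ).
Var(x̄_st) = 0.0003701431 + 0.0000490202 = 0.0004191634 → 0.0004192.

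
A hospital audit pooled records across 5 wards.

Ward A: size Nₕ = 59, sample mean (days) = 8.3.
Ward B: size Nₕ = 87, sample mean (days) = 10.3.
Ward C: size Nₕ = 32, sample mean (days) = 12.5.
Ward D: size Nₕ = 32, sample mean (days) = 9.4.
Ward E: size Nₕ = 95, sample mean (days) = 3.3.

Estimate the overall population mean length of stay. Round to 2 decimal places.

N = 59 + 87 + 32 + 32 + 95 = 305.
Overall mean = Σ (Nₕ/N)·x̄ₕ — weight by population share, not a simple average.
Σ Nₕx̄ₕ = 59·8.3 + 87·10.3 + 32·12.5 + 32·9.4 + 95·3.3 = 489.7 + 896.1 + 400 + 300.8 + 313.5 = 2400.1.
Divide by N: 2400.1 / 305 = 7.8692... → 7.87.

7.87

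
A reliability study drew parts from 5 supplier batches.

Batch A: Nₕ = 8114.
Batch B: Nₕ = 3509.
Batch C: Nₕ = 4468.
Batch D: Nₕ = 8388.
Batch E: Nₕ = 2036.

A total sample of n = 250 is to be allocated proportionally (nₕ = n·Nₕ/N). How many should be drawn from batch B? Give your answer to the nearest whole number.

N = 8114 + 3509 + 4468 + 8388 + 2036 = 26515.
n_B = 250·3509/26515 = 33.085... → 33.

33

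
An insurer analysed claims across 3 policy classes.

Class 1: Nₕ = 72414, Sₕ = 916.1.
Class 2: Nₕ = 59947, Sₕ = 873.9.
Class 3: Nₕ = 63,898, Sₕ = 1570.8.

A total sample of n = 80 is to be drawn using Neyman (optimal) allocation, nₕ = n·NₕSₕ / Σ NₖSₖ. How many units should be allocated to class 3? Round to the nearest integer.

Σ NₕSₕ = 72414·916.1 + 59947·873.9 + 63898·1570.8 = 219097127.1.
Share for 3: 100370978.4/219097127.1 = 0.45811.
n_3 = 80 × 0.45811 = 36.649... → 37.

37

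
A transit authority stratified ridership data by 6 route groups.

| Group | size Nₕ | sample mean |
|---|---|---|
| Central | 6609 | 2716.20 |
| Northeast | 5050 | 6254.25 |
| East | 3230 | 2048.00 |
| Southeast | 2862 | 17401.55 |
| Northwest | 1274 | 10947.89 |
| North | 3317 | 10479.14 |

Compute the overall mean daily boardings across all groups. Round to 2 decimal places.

6922.41

N = 6609 + 5050 + 3230 + 2862 + 1274 + 3317 = 22342.
Overall mean = Σ (Nₕ/N)·x̄ₕ — weight by population share, not a simple average.
Σ Nₕx̄ₕ = 6609·2716.20 + 5050·6254.25 + 3230·2048.00 + 2862·17401.55 + 1274·10947.89 + 3317·10479.14 = 17951365.8 + 31583962.5 + 6615040 + 49803236.1 + 13947611.86 + 34759307.38 = 154660523.64.
Divide by N: 154660523.64 / 22342 = 6922.4118... → 6922.41.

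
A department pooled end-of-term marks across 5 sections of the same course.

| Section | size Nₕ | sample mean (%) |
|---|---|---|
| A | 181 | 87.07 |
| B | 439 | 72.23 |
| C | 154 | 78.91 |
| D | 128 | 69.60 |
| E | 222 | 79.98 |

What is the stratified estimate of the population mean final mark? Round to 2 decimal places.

N = 1124; weights Wₕ = Nₕ/N = (0.1610, 0.3906, 0.1370, 0.1139, 0.1975).
x̄_st = Σ Wₕ·x̄ₕ = 0.1610·87.07 + 0.3906·72.23 + 0.1370·78.91 + 0.1139·69.60 + 0.1975·79.98 ≈ 76.7661...
→ 76.77.

76.77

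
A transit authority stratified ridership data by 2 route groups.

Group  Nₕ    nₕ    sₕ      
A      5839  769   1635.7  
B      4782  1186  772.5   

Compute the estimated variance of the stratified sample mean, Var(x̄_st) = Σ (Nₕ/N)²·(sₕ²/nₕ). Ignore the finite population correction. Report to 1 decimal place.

1153.5

N = 10621; Wₕ = Nₕ/N.
group A: (5839/10621)²·1635.7²/769 = 1051.5432
group B: (4782/10621)²·772.5²/1186 = 102.0001
Sum = 1153.5433 → 1153.5.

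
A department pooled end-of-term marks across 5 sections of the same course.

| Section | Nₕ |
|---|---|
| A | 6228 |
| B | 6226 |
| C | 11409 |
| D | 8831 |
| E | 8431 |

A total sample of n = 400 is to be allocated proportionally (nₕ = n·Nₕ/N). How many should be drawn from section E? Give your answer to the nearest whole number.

82

Share of section E = 8431/41125 = 0.20501.
Allocate 400 × 0.20501 = 82.004... → 82.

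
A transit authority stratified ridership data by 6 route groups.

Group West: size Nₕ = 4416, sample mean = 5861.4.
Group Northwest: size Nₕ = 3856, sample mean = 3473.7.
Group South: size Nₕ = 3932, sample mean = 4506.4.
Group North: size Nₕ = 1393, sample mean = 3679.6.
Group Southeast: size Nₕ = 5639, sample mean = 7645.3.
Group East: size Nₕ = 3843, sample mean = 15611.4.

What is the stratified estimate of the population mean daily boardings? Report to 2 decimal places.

N = 23079; weights Wₕ = Nₕ/N = (0.1913, 0.1671, 0.1704, 0.0604, 0.2443, 0.1665).
x̄_st = Σ Wₕ·x̄ₕ = 0.1913·5861.4 + 0.1671·3473.7 + 0.1704·4506.4 + 0.0604·3679.6 + 0.2443·7645.3 + 0.1665·15611.4 ≈ 7159.3151...
→ 7159.32.

7159.32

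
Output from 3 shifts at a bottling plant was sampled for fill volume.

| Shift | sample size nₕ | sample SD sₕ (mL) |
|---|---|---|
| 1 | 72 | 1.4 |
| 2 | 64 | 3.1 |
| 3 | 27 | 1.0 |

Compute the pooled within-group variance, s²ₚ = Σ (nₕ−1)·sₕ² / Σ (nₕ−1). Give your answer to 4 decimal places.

Degrees of freedom: 71 + 63 + 26 = 160.
Σ(nₕ−1)sₕ² = 71·1.96 + 63·9.61 + 26·1 = 770.59.
s²ₚ = 770.59 / 160 = 4.816188... → 4.8162.

4.8162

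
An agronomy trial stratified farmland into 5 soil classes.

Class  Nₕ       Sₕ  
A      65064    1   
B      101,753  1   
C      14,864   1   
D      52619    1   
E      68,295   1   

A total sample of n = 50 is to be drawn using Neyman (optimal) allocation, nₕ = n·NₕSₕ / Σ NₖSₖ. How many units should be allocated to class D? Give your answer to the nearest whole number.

9

A: NₕSₕ = 65064·1 = 65064
B: NₕSₕ = 101753·1 = 101753
C: NₕSₕ = 14864·1 = 14864
D: NₕSₕ = 52619·1 = 52619
E: NₕSₕ = 68295·1 = 68295
Σ NₕSₕ = 302595.
n_D = 50·52619/302595 = 8.695... → 9.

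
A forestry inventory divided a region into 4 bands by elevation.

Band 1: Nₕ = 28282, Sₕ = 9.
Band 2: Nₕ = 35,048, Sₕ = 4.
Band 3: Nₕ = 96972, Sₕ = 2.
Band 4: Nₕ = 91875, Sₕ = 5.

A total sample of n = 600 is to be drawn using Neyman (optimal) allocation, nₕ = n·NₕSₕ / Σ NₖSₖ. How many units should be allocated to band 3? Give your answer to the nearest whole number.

111

Σ NₕSₕ = 28282·9 + 35048·4 + 96972·2 + 91875·5 = 1048049.
Share for 3: 193944/1048049 = 0.18505.
n_3 = 600 × 0.18505 = 111.031... → 111.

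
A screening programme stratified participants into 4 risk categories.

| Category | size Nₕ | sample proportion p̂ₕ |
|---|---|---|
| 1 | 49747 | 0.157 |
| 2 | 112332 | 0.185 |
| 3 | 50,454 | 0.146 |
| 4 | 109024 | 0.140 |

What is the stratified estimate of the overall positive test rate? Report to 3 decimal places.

0.159

Wₕ = Nₕ/N with N = 321557: 0.1547, 0.3493, 0.1569, 0.3391.
p̂_st = 0.1547·0.157 + 0.3493·0.185 + 0.1569·0.146 + 0.3391·0.140 ≈ 0.15929... → 0.159.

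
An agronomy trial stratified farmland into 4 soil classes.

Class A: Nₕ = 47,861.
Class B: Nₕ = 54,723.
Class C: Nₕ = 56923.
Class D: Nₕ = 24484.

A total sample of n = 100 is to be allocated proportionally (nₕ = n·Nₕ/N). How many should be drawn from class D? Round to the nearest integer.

13

N = 47861 + 54723 + 56923 + 24484 = 183991.
n_D = 100·24484/183991 = 13.307... → 13.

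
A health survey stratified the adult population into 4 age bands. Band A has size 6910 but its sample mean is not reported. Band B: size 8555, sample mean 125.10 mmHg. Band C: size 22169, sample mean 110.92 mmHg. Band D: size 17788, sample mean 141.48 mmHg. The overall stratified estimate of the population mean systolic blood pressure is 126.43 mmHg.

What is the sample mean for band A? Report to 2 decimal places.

139.09

Σ Nₕx̄ₕ = N·μ, so 6910·x̄_A = 55422·126.43 − (8555·125.10 + 22169·110.92 + 17788·141.48).
= 7007003.46 − 6045862.22 = 961141.24.
x̄_A = 961141.24 / 6910 = 139.0942... → 139.09.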